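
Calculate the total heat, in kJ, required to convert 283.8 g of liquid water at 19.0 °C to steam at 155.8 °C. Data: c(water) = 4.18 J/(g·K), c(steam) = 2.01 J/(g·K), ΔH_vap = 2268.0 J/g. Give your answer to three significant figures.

q = 772 kJ

q1 (heat water 19.0→100.0 °C): 283.8 × 4.18 × 81.0 = 96089 J
q2 (vaporize at 100 °C): 283.8 × 2268.0 = 643658 J
q3 (heat steam 100.0→155.8 °C): 283.8 × 2.01 × 55.8 = 31830 J
Total: 96089 + 643658 + 31830 = 771577 J = 772 kJ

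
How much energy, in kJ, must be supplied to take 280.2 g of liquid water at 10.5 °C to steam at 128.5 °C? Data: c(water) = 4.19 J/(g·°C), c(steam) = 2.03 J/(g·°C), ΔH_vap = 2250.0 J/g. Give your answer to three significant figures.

q1 (heat water 10.5→100.0 °C): 280.2 × 4.19 × 89.5 = 105076 J
q2 (vaporize at 100 °C): 280.2 × 2250.0 = 630450 J
q3 (heat steam 100.0→128.5 °C): 280.2 × 2.03 × 28.5 = 16211 J
Total: 105076 + 630450 + 16211 = 751737 J = 752 kJ

q = 752 kJ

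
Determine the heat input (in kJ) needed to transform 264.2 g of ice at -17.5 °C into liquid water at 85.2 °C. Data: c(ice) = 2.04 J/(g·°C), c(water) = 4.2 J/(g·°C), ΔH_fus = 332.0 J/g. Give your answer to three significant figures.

q1 (heat ice -17.5→0.0 °C): 264.2 × 2.04 × 17.5 = 9432 J
q2 (melt at 0 °C): 264.2 × 332.0 = 87714 J
q3 (heat water 0.0→85.2 °C): 264.2 × 4.2 × 85.2 = 94541 J
Total: 9432 + 87714 + 94541 = 191687 J = 192 kJ

q = 192 kJ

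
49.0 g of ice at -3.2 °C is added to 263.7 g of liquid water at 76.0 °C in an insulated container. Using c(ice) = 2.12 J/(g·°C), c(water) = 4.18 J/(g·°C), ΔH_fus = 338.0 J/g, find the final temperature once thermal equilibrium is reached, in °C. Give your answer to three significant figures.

T_f = 51.2 °C

Heat to bring ice to 0 °C and melt it: q₁ = 49.0×2.12×3.2 + 49.0×338.0 = 16894 J
Heat the water can supply cooling to 0 °C: 263.7×4.18×76.0 = 83772.2 J > q₁, so all ice melts.
Energy balance: 263.7×4.18×(76.0 − T) = 16894 + 49.0×4.18×(T − 0)
1102.266(76.0 − T) = 16894 + 204.82 T
83772.2 − 16894 = 1307.086 T
T = 66878.2 / 1307.086 = 51.17 °C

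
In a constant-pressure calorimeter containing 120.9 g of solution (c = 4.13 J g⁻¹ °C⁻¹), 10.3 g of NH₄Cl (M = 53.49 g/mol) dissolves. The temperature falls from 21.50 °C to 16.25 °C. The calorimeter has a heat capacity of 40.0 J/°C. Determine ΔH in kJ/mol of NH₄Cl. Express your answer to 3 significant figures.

|ΔT| = |16.25 − 21.50| = 5.25 °C
|q_surr| = (120.9 × 4.13 + 40.0) × 5.25 = 539.317 × 5.25 = 2831 J
n(NH₄Cl) = 10.3 / 53.49 = 0.1926 mol
Temperature fell, so q_rxn = +|q_surr| = 2.831 kJ
ΔH = q_rxn / n = 14.70 kJ/mol

ΔH = 14.7 kJ/mol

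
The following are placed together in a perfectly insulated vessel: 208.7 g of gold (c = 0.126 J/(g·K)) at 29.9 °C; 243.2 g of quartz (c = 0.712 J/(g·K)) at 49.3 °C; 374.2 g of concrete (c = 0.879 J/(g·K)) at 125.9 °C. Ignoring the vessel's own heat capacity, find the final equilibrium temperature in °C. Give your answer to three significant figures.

Σ mᵢcᵢ(T − Tᵢ) = 0  ⇒  T = Σ mᵢcᵢTᵢ / Σ mᵢcᵢ
Σ mᵢcᵢ = 208.7×0.126 + 243.2×0.712 + 374.2×0.879 = 528.3764
Σ mᵢcᵢTᵢ = 26.2962×29.9 + 173.1584×49.3 + 328.9218×125.9 = 50734
T = 50734 / 528.3764 = 96.02 °C

T_f = 96.0 °C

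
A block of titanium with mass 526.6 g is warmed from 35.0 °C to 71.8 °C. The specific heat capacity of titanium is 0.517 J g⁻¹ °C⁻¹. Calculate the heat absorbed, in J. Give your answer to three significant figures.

q = m c ΔT = 526.6 × 0.517 × (71.8 − 35.0)
q = 526.6 × 0.517 × 36.8 = 10020 J

q = 10000 J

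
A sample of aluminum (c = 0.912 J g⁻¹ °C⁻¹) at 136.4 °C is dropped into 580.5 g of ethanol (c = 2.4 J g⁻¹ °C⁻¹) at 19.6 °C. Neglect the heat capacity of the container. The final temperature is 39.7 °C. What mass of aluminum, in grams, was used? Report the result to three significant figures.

m = 318 g

q_gained = (580.5 × 2.4) × (39.7 − 19.6) = 28003 J
q_lost = m × 0.912 × (136.4 − 39.7) = 88.1904 m
m = 28003 / 88.1904 = 318 g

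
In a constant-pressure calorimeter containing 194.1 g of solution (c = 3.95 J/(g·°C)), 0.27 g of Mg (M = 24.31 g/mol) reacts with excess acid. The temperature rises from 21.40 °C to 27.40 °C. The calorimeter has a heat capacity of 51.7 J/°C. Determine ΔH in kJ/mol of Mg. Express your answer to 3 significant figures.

|ΔT| = |27.40 − 21.40| = 6.00 °C
|q_surr| = (194.1 × 3.95 + 51.7) × 6.00 = 818.395 × 6.00 = 4910 J
n(Mg) = 0.27 / 24.31 = 0.01111 mol
Temperature rose, so q_rxn = −|q_surr| = -4.910 kJ
ΔH = q_rxn / n = -441.9 kJ/mol

ΔH = -442 kJ/mol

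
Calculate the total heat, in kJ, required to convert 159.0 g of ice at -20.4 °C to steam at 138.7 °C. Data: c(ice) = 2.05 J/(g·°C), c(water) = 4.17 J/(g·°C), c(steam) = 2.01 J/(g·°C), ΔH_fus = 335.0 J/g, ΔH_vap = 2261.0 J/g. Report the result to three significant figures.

q1 (heat ice -20.4→0.0 °C): 159.0 × 2.05 × 20.4 = 6649 J
q2 (melt at 0 °C): 159.0 × 335.0 = 53265 J
q3 (heat water 0.0→100.0 °C): 159.0 × 4.17 × 100.0 = 66303 J
q4 (vaporize at 100 °C): 159.0 × 2261.0 = 359499 J
q5 (heat steam 100.0→138.7 °C): 159.0 × 2.01 × 38.7 = 12368 J
Total: 6649 + 53265 + 66303 + 359499 + 12368 = 498084 J = 498 kJ

q = 498 kJ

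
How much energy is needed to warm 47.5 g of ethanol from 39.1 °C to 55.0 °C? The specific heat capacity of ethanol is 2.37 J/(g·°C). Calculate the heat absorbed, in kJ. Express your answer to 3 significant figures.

q = 1.79 kJ

q = m c ΔT = 47.5 × 2.37 × (55.0 − 39.1)
q = 47.5 × 2.37 × 15.9 = 1790 J = 1.79 kJ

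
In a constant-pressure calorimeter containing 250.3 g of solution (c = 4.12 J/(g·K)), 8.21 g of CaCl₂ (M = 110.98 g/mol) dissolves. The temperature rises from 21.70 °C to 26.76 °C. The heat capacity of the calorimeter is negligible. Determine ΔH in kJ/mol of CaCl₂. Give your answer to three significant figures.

ΔH = -70.5 kJ/mol

|ΔT| = |26.76 − 21.70| = 5.06 °C
|q_surr| = (250.3 × 4.12) × 5.06 = 1031.236 × 5.06 = 5218 J
n(CaCl₂) = 8.21 / 110.98 = 0.07398 mol
Temperature rose, so q_rxn = −|q_surr| = -5.218 kJ
ΔH = q_rxn / n = -70.53 kJ/mol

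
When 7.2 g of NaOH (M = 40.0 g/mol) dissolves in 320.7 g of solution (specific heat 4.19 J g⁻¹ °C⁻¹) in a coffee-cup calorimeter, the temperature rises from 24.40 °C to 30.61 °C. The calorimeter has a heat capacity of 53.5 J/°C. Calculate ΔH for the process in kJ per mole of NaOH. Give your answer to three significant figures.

|ΔT| = |30.61 − 24.40| = 6.21 °C
|q_surr| = (320.7 × 4.19 + 53.5) × 6.21 = 1397.233 × 6.21 = 8677 J
n(NaOH) = 7.2 / 40.0 = 0.1800 mol
Temperature rose, so q_rxn = −|q_surr| = -8.677 kJ
ΔH = q_rxn / n = -48.21 kJ/mol

ΔH = -48.2 kJ/mol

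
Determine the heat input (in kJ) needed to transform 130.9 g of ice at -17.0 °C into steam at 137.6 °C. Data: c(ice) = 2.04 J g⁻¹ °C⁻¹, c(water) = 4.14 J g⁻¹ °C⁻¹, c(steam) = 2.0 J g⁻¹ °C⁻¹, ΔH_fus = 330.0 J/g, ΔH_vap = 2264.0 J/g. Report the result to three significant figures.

q = 408 kJ

q1 (heat ice -17.0→0.0 °C): 130.9 × 2.04 × 17.0 = 4540 J
q2 (melt at 0 °C): 130.9 × 330.0 = 43197 J
q3 (heat water 0.0→100.0 °C): 130.9 × 4.14 × 100.0 = 54193 J
q4 (vaporize at 100 °C): 130.9 × 2264.0 = 296358 J
q5 (heat steam 100.0→137.6 °C): 130.9 × 2.0 × 37.6 = 9844 J
Total: 4540 + 43197 + 54193 + 296358 + 9844 = 408132 J = 408 kJ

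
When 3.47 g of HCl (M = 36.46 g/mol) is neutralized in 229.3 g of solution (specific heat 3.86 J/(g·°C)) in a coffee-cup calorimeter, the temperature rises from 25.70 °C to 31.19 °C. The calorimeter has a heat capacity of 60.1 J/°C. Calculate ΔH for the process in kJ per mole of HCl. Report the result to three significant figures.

ΔH = -54.5 kJ/mol

|ΔT| = |31.19 − 25.70| = 5.49 °C
|q_surr| = (229.3 × 3.86 + 60.1) × 5.49 = 945.198 × 5.49 = 5189 J
n(HCl) = 3.47 / 36.46 = 0.09517 mol
Temperature rose, so q_rxn = −|q_surr| = -5.189 kJ
ΔH = q_rxn / n = -54.52 kJ/mol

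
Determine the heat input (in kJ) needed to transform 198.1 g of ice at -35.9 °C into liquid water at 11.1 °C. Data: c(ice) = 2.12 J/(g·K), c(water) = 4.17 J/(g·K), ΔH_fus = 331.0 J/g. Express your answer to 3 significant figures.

q1 (heat ice -35.9→0.0 °C): 198.1 × 2.12 × 35.9 = 15077 J
q2 (melt at 0 °C): 198.1 × 331.0 = 65571 J
q3 (heat water 0.0→11.1 °C): 198.1 × 4.17 × 11.1 = 9169 J
Total: 15077 + 65571 + 9169 = 89817 J = 89.8 kJ

q = 89.8 kJ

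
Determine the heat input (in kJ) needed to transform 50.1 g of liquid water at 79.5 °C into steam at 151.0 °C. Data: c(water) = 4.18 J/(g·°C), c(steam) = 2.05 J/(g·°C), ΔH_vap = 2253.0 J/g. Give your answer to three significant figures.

q1 (heat water 79.5→100.0 °C): 50.1 × 4.18 × 20.5 = 4293 J
q2 (vaporize at 100 °C): 50.1 × 2253.0 = 112875 J
q3 (heat steam 100.0→151.0 °C): 50.1 × 2.05 × 51.0 = 5238 J
Total: 4293 + 112875 + 5238 = 122406 J = 122 kJ

q = 122 kJ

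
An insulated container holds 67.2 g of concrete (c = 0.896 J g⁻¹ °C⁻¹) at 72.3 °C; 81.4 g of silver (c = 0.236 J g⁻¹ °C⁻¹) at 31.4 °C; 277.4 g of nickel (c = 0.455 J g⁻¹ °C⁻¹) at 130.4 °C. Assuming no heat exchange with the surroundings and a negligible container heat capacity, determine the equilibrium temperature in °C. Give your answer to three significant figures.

Σ mᵢcᵢ(T − Tᵢ) = 0  ⇒  T = Σ mᵢcᵢTᵢ / Σ mᵢcᵢ
Σ mᵢcᵢ = 67.2×0.896 + 81.4×0.236 + 277.4×0.455 = 205.6386
Σ mᵢcᵢTᵢ = 60.2112×72.3 + 19.2104×31.4 + 126.217×130.4 = 21415
T = 21415 / 205.6386 = 104.1 °C

T_f = 104 °C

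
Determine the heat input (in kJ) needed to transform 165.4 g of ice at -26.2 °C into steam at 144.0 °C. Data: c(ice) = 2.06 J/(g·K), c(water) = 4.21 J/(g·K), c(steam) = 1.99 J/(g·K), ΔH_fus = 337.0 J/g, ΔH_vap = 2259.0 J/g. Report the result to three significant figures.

q1 (heat ice -26.2→0.0 °C): 165.4 × 2.06 × 26.2 = 8927 J
q2 (melt at 0 °C): 165.4 × 337.0 = 55740 J
q3 (heat water 0.0→100.0 °C): 165.4 × 4.21 × 100.0 = 69633 J
q4 (vaporize at 100 °C): 165.4 × 2259.0 = 373639 J
q5 (heat steam 100.0→144.0 °C): 165.4 × 1.99 × 44.0 = 14482 J
Total: 8927 + 55740 + 69633 + 373639 + 14482 = 522421 J = 522 kJ

q = 522 kJ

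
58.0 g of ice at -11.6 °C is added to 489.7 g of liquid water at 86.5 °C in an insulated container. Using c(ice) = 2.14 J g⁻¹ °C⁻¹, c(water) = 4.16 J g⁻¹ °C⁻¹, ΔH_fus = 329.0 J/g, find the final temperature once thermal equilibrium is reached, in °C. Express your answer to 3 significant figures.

Heat to bring ice to 0 °C and melt it: q₁ = 58.0×2.14×11.6 + 58.0×329.0 = 20522 J
Heat the water can supply cooling to 0 °C: 489.7×4.16×86.5 = 176214 J > q₁, so all ice melts.
Energy balance: 489.7×4.16×(86.5 − T) = 20522 + 58.0×4.16×(T − 0)
2037.152(86.5 − T) = 20522 + 241.28 T
176214 − 20522 = 2278.432 T
T = 155692 / 2278.432 = 68.33 °C

T_f = 68.3 °C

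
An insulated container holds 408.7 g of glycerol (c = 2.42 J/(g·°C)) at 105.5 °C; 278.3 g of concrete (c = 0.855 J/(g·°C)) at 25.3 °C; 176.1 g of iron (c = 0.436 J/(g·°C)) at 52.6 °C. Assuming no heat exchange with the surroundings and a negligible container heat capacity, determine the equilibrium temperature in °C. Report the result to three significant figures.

T_f = 87.7 °C

Σ mᵢcᵢ(T − Tᵢ) = 0  ⇒  T = Σ mᵢcᵢTᵢ / Σ mᵢcᵢ
Σ mᵢcᵢ = 408.7×2.42 + 278.3×0.855 + 176.1×0.436 = 1303.7801
Σ mᵢcᵢTᵢ = 989.054×105.5 + 237.9465×25.3 + 76.7796×52.6 = 114400
T = 114400 / 1303.7801 = 87.74 °C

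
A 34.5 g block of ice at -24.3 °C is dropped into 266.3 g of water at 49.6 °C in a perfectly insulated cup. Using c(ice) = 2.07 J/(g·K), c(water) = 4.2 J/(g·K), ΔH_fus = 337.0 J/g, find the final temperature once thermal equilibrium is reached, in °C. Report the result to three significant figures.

Heat to bring ice to 0 °C and melt it: q₁ = 34.5×2.07×24.3 + 34.5×337.0 = 13362 J
Heat the water can supply cooling to 0 °C: 266.3×4.2×49.6 = 55475.6 J > q₁, so all ice melts.
Energy balance: 266.3×4.2×(49.6 − T) = 13362 + 34.5×4.2×(T − 0)
1118.46(49.6 − T) = 13362 + 144.9 T
55475.6 − 13362 = 1263.36 T
T = 42113.6 / 1263.36 = 33.33 °C

T_f = 33.3 °C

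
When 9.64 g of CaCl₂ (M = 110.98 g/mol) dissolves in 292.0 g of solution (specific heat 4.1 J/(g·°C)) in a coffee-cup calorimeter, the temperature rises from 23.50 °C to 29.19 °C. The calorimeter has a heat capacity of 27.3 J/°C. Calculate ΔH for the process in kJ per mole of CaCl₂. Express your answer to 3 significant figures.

|ΔT| = |29.19 − 23.50| = 5.69 °C
|q_surr| = (292.0 × 4.1 + 27.3) × 5.69 = 1224.5 × 5.69 = 6967 J
n(CaCl₂) = 9.64 / 110.98 = 0.08686 mol
Temperature rose, so q_rxn = −|q_surr| = -6.967 kJ
ΔH = q_rxn / n = -80.21 kJ/mol

ΔH = -80.2 kJ/mol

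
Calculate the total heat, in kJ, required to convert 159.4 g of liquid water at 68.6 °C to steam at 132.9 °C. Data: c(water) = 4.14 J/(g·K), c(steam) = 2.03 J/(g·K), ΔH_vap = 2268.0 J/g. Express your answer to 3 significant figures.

q = 393 kJ

q1 (heat water 68.6→100.0 °C): 159.4 × 4.14 × 31.4 = 20721 J
q2 (vaporize at 100 °C): 159.4 × 2268.0 = 361519 J
q3 (heat steam 100.0→132.9 °C): 159.4 × 2.03 × 32.9 = 10646 J
Total: 20721 + 361519 + 10646 = 392886 J = 393 kJ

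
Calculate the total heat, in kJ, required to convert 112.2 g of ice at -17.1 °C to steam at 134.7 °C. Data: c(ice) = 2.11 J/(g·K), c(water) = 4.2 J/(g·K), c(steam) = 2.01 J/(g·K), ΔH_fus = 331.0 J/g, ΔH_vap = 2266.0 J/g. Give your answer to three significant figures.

q = 350 kJ

q1 (heat ice -17.1→0.0 °C): 112.2 × 2.11 × 17.1 = 4048 J
q2 (melt at 0 °C): 112.2 × 331.0 = 37138 J
q3 (heat water 0.0→100.0 °C): 112.2 × 4.2 × 100.0 = 47124 J
q4 (vaporize at 100 °C): 112.2 × 2266.0 = 254245 J
q5 (heat steam 100.0→134.7 °C): 112.2 × 2.01 × 34.7 = 7826 J
Total: 4048 + 37138 + 47124 + 254245 + 7826 = 350381 J = 350 kJ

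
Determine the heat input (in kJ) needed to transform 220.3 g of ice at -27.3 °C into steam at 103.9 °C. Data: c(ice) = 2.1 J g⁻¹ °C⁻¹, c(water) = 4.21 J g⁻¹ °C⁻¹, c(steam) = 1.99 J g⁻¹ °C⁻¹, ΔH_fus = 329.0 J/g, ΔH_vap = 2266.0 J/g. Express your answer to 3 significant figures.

q = 679 kJ

q1 (heat ice -27.3→0.0 °C): 220.3 × 2.1 × 27.3 = 12630 J
q2 (melt at 0 °C): 220.3 × 329.0 = 72479 J
q3 (heat water 0.0→100.0 °C): 220.3 × 4.21 × 100.0 = 92746 J
q4 (vaporize at 100 °C): 220.3 × 2266.0 = 499200 J
q5 (heat steam 100.0→103.9 °C): 220.3 × 1.99 × 3.9 = 1710 J
Total: 12630 + 72479 + 92746 + 499200 + 1710 = 678765 J = 679 kJ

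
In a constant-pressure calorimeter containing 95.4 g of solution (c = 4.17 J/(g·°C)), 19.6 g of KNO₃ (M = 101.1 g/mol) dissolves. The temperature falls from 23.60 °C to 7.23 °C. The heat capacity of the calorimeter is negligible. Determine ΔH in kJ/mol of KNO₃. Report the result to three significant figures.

ΔH = 33.6 kJ/mol

|ΔT| = |7.23 − 23.60| = 16.37 °C
|q_surr| = (95.4 × 4.17) × 16.37 = 397.818 × 16.37 = 6512 J
n(KNO₃) = 19.6 / 101.1 = 0.1939 mol
Temperature fell, so q_rxn = +|q_surr| = 6.512 kJ
ΔH = q_rxn / n = 33.58 kJ/mol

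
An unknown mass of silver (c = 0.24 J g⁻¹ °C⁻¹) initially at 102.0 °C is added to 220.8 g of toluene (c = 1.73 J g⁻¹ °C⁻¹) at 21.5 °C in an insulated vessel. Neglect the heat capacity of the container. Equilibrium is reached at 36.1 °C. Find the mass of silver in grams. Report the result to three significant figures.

m = 353 g

q_gained = (220.8 × 1.73) × (36.1 − 21.5) = 5577 J
q_lost = m × 0.24 × (102.0 − 36.1) = 15.816 m
m = 5577 / 15.816 = 353 g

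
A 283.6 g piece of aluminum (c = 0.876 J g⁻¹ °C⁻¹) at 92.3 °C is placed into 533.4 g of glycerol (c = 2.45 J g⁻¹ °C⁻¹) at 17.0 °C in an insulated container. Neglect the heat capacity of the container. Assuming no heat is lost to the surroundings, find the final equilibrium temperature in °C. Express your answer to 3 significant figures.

T_f = 29.0 °C

Heat lost by aluminum = heat gained by glycerol.
(283.6)(0.876)(92.3 − T) = (533.4)(2.45)(T − 17.0)
248.4336 (92.3 − T) = 1306.83 (T − 17.0)
22930 − 248.4336 T = 1306.83 T − 22216
45146 = 1555.2636 T
T = 29.03 °C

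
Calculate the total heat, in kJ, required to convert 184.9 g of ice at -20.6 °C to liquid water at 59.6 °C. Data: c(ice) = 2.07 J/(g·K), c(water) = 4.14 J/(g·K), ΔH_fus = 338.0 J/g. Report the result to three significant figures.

q1 (heat ice -20.6→0.0 °C): 184.9 × 2.07 × 20.6 = 7885 J
q2 (melt at 0 °C): 184.9 × 338.0 = 62496 J
q3 (heat water 0.0→59.6 °C): 184.9 × 4.14 × 59.6 = 45623 J
Total: 7885 + 62496 + 45623 = 116004 J = 116 kJ

q = 116 kJ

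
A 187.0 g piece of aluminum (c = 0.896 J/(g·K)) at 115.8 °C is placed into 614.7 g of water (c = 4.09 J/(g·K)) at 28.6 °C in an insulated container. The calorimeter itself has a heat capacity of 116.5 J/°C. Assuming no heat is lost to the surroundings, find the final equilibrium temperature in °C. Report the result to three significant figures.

T_f = 33.8 °C

Heat lost by aluminum = heat gained by water + calorimeter.
(187.0)(0.896)(115.8 − T) = [(614.7)(4.09) + 116.5](T − 28.6)
167.552 (115.8 − T) = 2630.623 (T − 28.6)
19403 − 167.552 T = 2630.623 T − 75236
94639 = 2798.175 T
T = 33.82 °C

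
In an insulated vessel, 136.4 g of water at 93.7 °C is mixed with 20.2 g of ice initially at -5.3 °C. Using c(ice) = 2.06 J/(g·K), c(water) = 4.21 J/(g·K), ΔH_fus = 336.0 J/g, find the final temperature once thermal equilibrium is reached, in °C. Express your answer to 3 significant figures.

Heat to bring ice to 0 °C and melt it: q₁ = 20.2×2.06×5.3 + 20.2×336.0 = 7007.7 J
Heat the water can supply cooling to 0 °C: 136.4×4.21×93.7 = 53806.7 J > q₁, so all ice melts.
Energy balance: 136.4×4.21×(93.7 − T) = 7007.7 + 20.2×4.21×(T − 0)
574.244(93.7 − T) = 7007.7 + 85.042 T
53806.7 − 7007.7 = 659.286 T
T = 46799.0 / 659.286 = 70.98 °C

T_f = 71.0 °C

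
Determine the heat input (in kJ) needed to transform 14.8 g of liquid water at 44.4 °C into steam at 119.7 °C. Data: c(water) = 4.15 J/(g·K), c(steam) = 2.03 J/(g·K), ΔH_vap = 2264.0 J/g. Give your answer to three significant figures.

q = 37.5 kJ

q1 (heat water 44.4→100.0 °C): 14.8 × 4.15 × 55.6 = 3415 J
q2 (vaporize at 100 °C): 14.8 × 2264.0 = 33507 J
q3 (heat steam 100.0→119.7 °C): 14.8 × 2.03 × 19.7 = 592 J
Total: 3415 + 33507 + 592 = 37514 J = 37.5 kJ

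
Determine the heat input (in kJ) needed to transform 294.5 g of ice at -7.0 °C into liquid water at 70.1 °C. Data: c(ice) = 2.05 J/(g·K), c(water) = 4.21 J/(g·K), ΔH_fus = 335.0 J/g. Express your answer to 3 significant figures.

q1 (heat ice -7.0→0.0 °C): 294.5 × 2.05 × 7.0 = 4226 J
q2 (melt at 0 °C): 294.5 × 335.0 = 98658 J
q3 (heat water 0.0→70.1 °C): 294.5 × 4.21 × 70.1 = 86913 J
Total: 4226 + 98658 + 86913 = 189797 J = 190 kJ

q = 190 kJ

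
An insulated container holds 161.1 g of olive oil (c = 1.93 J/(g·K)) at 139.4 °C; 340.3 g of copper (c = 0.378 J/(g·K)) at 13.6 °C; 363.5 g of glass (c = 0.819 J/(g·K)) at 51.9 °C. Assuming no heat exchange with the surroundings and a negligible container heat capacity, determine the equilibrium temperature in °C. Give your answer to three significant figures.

T_f = 82.1 °C

Σ mᵢcᵢ(T − Tᵢ) = 0  ⇒  T = Σ mᵢcᵢTᵢ / Σ mᵢcᵢ
Σ mᵢcᵢ = 161.1×1.93 + 340.3×0.378 + 363.5×0.819 = 737.2629
Σ mᵢcᵢTᵢ = 310.923×139.4 + 128.6334×13.6 + 297.7065×51.9 = 60543
T = 60543 / 737.2629 = 82.12 °C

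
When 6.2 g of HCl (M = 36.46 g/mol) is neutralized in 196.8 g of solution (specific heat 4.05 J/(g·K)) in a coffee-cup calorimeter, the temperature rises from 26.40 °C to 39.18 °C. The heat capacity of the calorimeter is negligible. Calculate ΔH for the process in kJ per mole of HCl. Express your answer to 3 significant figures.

ΔH = -59.9 kJ/mol

|ΔT| = |39.18 − 26.40| = 12.78 °C
|q_surr| = (196.8 × 4.05) × 12.78 = 797.04 × 12.78 = 10190 J
n(HCl) = 6.2 / 36.46 = 0.1700 mol
Temperature rose, so q_rxn = −|q_surr| = -10.19 kJ
ΔH = q_rxn / n = -59.94 kJ/mol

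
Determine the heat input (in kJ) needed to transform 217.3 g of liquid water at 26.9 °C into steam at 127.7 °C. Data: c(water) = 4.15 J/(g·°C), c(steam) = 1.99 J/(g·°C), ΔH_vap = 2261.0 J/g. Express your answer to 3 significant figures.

q = 569 kJ

q1 (heat water 26.9→100.0 °C): 217.3 × 4.15 × 73.1 = 65921 J
q2 (vaporize at 100 °C): 217.3 × 2261.0 = 491315 J
q3 (heat steam 100.0→127.7 °C): 217.3 × 1.99 × 27.7 = 11978 J
Total: 65921 + 491315 + 11978 = 569214 J = 569 kJ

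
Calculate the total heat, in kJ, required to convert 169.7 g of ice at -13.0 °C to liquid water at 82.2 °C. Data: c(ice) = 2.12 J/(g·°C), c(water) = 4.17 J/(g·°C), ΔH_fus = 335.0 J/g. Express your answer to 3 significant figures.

q = 120 kJ

q1 (heat ice -13.0→0.0 °C): 169.7 × 2.12 × 13.0 = 4677 J
q2 (melt at 0 °C): 169.7 × 335.0 = 56850 J
q3 (heat water 0.0→82.2 °C): 169.7 × 4.17 × 82.2 = 58169 J
Total: 4677 + 56850 + 58169 = 119696 J = 120 kJ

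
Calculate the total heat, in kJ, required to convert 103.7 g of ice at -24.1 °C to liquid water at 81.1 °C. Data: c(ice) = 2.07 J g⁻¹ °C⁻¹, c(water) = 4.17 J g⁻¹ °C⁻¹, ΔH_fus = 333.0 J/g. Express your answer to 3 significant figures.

q = 74.8 kJ

q1 (heat ice -24.1→0.0 °C): 103.7 × 2.07 × 24.1 = 5173 J
q2 (melt at 0 °C): 103.7 × 333.0 = 34532 J
q3 (heat water 0.0→81.1 °C): 103.7 × 4.17 × 81.1 = 35070 J
Total: 5173 + 34532 + 35070 = 74775 J = 74.8 kJ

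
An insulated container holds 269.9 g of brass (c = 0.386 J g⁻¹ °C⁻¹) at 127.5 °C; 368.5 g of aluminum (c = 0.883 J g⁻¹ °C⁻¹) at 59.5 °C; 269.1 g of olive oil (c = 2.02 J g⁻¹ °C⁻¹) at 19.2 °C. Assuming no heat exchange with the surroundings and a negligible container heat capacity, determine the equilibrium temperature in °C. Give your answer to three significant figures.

Σ mᵢcᵢ(T − Tᵢ) = 0  ⇒  T = Σ mᵢcᵢTᵢ / Σ mᵢcᵢ
Σ mᵢcᵢ = 269.9×0.386 + 368.5×0.883 + 269.1×2.02 = 973.1489
Σ mᵢcᵢTᵢ = 104.1814×127.5 + 325.3855×59.5 + 543.582×19.2 = 43080
T = 43080 / 973.1489 = 44.27 °C

T_f = 44.3 °C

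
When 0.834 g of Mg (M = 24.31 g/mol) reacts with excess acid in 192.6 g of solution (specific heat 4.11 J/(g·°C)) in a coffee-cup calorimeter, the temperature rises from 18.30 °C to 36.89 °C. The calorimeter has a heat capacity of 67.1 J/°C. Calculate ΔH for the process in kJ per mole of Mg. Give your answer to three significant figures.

|ΔT| = |36.89 − 18.30| = 18.59 °C
|q_surr| = (192.6 × 4.11 + 67.1) × 18.59 = 858.686 × 18.59 = 15960 J
n(Mg) = 0.834 / 24.31 = 0.03431 mol
Temperature rose, so q_rxn = −|q_surr| = -15.96 kJ
ΔH = q_rxn / n = -465.2 kJ/mol

ΔH = -465 kJ/mol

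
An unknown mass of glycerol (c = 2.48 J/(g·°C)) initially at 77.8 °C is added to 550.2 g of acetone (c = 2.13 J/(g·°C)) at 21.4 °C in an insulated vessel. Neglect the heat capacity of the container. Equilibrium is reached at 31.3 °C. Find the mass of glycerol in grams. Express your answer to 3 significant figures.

q_gained = (550.2 × 2.13) × (31.3 − 21.4) = 11600 J
q_lost = m × 2.48 × (77.8 − 31.3) = 115.32 m
m = 11600 / 115.32 = 101 g

m = 101 g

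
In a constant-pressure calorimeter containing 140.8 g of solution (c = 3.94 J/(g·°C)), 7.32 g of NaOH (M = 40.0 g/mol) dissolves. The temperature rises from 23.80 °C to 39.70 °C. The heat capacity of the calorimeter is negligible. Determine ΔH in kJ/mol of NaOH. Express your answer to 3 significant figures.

|ΔT| = |39.70 − 23.80| = 15.90 °C
|q_surr| = (140.8 × 3.94) × 15.90 = 554.752 × 15.90 = 8821 J
n(NaOH) = 7.32 / 40.0 = 0.1830 mol
Temperature rose, so q_rxn = −|q_surr| = -8.821 kJ
ΔH = q_rxn / n = -48.20 kJ/mol

ΔH = -48.2 kJ/mol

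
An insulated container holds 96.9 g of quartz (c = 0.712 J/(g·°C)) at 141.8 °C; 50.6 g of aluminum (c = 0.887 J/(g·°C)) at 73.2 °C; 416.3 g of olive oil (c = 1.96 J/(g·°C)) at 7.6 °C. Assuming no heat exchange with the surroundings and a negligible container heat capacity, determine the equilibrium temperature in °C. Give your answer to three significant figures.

T_f = 20.7 °C

Σ mᵢcᵢ(T − Tᵢ) = 0  ⇒  T = Σ mᵢcᵢTᵢ / Σ mᵢcᵢ
Σ mᵢcᵢ = 96.9×0.712 + 50.6×0.887 + 416.3×1.96 = 929.8230
Σ mᵢcᵢTᵢ = 68.9928×141.8 + 44.8822×73.2 + 815.948×7.6 = 19270
T = 19270 / 929.8230 = 20.72 °C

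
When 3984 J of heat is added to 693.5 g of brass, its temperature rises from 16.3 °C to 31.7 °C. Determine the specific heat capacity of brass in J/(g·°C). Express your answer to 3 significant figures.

c = q / (m ΔT) = 3984 / (693.5 × 15.4)
c = 3984 / 10679.9 = 0.373 J/(g·°C)

c = 0.373 J/(g·°C)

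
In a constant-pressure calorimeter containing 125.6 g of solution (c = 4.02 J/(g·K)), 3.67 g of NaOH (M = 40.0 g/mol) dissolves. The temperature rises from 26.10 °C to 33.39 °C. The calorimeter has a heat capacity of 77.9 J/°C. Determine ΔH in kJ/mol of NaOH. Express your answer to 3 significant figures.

ΔH = -46.3 kJ/mol

|ΔT| = |33.39 − 26.10| = 7.29 °C
|q_surr| = (125.6 × 4.02 + 77.9) × 7.29 = 582.812 × 7.29 = 4249 J
n(NaOH) = 3.67 / 40.0 = 0.09175 mol
Temperature rose, so q_rxn = −|q_surr| = -4.249 kJ
ΔH = q_rxn / n = -46.31 kJ/mol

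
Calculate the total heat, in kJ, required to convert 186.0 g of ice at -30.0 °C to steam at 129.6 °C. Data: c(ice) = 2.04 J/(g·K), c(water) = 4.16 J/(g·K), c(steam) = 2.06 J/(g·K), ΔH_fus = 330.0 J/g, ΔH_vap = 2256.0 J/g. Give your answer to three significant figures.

q1 (heat ice -30.0→0.0 °C): 186.0 × 2.04 × 30.0 = 11383 J
q2 (melt at 0 °C): 186.0 × 330.0 = 61380 J
q3 (heat water 0.0→100.0 °C): 186.0 × 4.16 × 100.0 = 77376 J
q4 (vaporize at 100 °C): 186.0 × 2256.0 = 419616 J
q5 (heat steam 100.0→129.6 °C): 186.0 × 2.06 × 29.6 = 11342 J
Total: 11383 + 61380 + 77376 + 419616 + 11342 = 581097 J = 581 kJ

q = 581 kJ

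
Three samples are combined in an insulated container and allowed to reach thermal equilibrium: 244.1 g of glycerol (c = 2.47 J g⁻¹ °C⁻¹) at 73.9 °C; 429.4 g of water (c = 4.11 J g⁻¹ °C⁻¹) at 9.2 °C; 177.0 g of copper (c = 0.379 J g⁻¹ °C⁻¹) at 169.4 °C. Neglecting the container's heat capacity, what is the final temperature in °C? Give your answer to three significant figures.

T_f = 29.6 °C

Σ mᵢcᵢ(T − Tᵢ) = 0  ⇒  T = Σ mᵢcᵢTᵢ / Σ mᵢcᵢ
Σ mᵢcᵢ = 244.1×2.47 + 429.4×4.11 + 177.0×0.379 = 2434.844
Σ mᵢcᵢTᵢ = 602.927×73.9 + 1764.834×9.2 + 67.083×169.4 = 72157
T = 72157 / 2434.844 = 29.64 °C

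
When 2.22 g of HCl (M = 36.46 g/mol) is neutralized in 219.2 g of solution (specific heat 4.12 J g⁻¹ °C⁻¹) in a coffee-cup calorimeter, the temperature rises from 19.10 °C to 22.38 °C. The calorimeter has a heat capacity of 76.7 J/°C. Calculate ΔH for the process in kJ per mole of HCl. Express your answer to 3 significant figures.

|ΔT| = |22.38 − 19.10| = 3.28 °C
|q_surr| = (219.2 × 4.12 + 76.7) × 3.28 = 979.804 × 3.28 = 3214 J
n(HCl) = 2.22 / 36.46 = 0.06089 mol
Temperature rose, so q_rxn = −|q_surr| = -3.214 kJ
ΔH = q_rxn / n = -52.78 kJ/mol

ΔH = -52.8 kJ/mol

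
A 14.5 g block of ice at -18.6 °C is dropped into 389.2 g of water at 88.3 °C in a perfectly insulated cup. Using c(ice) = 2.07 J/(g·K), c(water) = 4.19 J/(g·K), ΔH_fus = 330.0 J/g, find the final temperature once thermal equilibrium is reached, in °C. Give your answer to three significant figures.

T_f = 82.0 °C

Heat to bring ice to 0 °C and melt it: q₁ = 14.5×2.07×18.6 + 14.5×330.0 = 5343.3 J
Heat the water can supply cooling to 0 °C: 389.2×4.19×88.3 = 143995 J > q₁, so all ice melts.
Energy balance: 389.2×4.19×(88.3 − T) = 5343.3 + 14.5×4.19×(T − 0)
1630.748(88.3 − T) = 5343.3 + 60.755 T
143995 − 5343.3 = 1691.503 T
T = 138651.7 / 1691.503 = 81.97 °C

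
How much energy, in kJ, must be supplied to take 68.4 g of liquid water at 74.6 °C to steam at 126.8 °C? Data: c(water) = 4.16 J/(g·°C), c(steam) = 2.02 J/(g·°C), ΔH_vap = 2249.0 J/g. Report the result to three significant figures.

q = 165 kJ

q1 (heat water 74.6→100.0 °C): 68.4 × 4.16 × 25.4 = 7227 J
q2 (vaporize at 100 °C): 68.4 × 2249.0 = 153832 J
q3 (heat steam 100.0→126.8 °C): 68.4 × 2.02 × 26.8 = 3703 J
Total: 7227 + 153832 + 3703 = 164762 J = 165 kJ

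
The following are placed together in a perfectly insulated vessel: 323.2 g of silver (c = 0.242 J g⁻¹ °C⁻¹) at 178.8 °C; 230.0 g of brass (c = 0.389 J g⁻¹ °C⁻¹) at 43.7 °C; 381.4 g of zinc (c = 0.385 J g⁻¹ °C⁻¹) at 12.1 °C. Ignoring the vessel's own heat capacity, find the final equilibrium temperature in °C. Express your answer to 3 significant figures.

T_f = 62.5 °C

Σ mᵢcᵢ(T − Tᵢ) = 0  ⇒  T = Σ mᵢcᵢTᵢ / Σ mᵢcᵢ
Σ mᵢcᵢ = 323.2×0.242 + 230.0×0.389 + 381.4×0.385 = 314.5234
Σ mᵢcᵢTᵢ = 78.2144×178.8 + 89.47×43.7 + 146.839×12.1 = 19671
T = 19671 / 314.5234 = 62.54 °C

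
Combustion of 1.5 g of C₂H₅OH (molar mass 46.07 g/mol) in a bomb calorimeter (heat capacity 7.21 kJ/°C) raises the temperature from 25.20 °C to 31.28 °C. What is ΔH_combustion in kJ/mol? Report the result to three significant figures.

ΔT = 31.28 − 25.20 = 6.08 °C
q_cal = C_cal × ΔT = 7.21 × 6.08 = 43.8368 kJ
n = 1.5 / 46.07 = 0.03256 mol
q_rxn = −q_cal = -43.8368 kJ
ΔH = -43.8368 / 0.03256 = -1346 kJ/mol

ΔH = -1350 kJ/mol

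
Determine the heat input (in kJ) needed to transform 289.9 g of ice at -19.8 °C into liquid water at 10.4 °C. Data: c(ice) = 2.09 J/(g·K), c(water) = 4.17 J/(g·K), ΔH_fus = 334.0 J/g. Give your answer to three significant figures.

q1 (heat ice -19.8→0.0 °C): 289.9 × 2.09 × 19.8 = 11997 J
q2 (melt at 0 °C): 289.9 × 334.0 = 96827 J
q3 (heat water 0.0→10.4 °C): 289.9 × 4.17 × 10.4 = 12572 J
Total: 11997 + 96827 + 12572 = 121396 J = 121 kJ

q = 121 kJ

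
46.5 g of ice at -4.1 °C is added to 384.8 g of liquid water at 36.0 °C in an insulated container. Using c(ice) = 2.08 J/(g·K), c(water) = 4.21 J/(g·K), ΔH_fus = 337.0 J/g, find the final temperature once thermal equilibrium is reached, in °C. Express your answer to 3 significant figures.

T_f = 23.3 °C

Heat to bring ice to 0 °C and melt it: q₁ = 46.5×2.08×4.1 + 46.5×337.0 = 16067 J
Heat the water can supply cooling to 0 °C: 384.8×4.21×36.0 = 58320.3 J > q₁, so all ice melts.
Energy balance: 384.8×4.21×(36.0 − T) = 16067 + 46.5×4.21×(T − 0)
1620.008(36.0 − T) = 16067 + 195.765 T
58320.3 − 16067 = 1815.773 T
T = 42253.3 / 1815.773 = 23.27 °C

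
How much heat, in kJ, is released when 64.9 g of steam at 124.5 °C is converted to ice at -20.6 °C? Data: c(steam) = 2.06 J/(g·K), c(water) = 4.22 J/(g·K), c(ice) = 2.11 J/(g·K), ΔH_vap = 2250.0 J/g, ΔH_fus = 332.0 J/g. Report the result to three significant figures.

q1 (cool steam 124.5→100 °C): 64.9 × 2.06 × 24.5 = 3276 J
q2 (condense at 100 °C): 64.9 × 2250.0 = 146025 J
q3 (cool water 100→0 °C): 64.9 × 4.22 × 100.0 = 27388 J
q4 (freeze at 0 °C): 64.9 × 332.0 = 21547 J
q5 (cool ice 0→-20.6 °C): 64.9 × 2.11 × 20.6 = 2821 J
Total: 3276 + 146025 + 27388 + 21547 + 2821 = 201057 J = 201 kJ

q = 201 kJ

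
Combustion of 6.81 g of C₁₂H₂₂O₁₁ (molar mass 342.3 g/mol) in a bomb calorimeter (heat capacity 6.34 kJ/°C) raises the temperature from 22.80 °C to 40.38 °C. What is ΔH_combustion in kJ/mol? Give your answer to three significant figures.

ΔT = 40.38 − 22.80 = 17.58 °C
q_cal = C_cal × ΔT = 6.34 × 17.58 = 111.4572 kJ
n = 6.81 / 342.3 = 0.01989 mol
q_rxn = −q_cal = -111.4572 kJ
ΔH = -111.4572 / 0.01989 = -5604 kJ/mol

ΔH = -5600 kJ/mol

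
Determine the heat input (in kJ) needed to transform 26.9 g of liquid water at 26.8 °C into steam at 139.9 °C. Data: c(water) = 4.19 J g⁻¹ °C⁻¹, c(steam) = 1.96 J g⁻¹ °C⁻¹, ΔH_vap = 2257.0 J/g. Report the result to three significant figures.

q1 (heat water 26.8→100.0 °C): 26.9 × 4.19 × 73.2 = 8250 J
q2 (vaporize at 100 °C): 26.9 × 2257.0 = 60713 J
q3 (heat steam 100.0→139.9 °C): 26.9 × 1.96 × 39.9 = 2104 J
Total: 8250 + 60713 + 2104 = 71067 J = 71.1 kJ

q = 71.1 kJ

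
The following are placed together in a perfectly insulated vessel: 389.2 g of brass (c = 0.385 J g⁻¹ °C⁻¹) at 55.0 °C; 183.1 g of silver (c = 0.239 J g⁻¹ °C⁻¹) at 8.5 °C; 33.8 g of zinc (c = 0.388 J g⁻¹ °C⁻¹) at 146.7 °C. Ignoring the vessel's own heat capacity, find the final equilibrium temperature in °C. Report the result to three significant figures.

Σ mᵢcᵢ(T − Tᵢ) = 0  ⇒  T = Σ mᵢcᵢTᵢ / Σ mᵢcᵢ
Σ mᵢcᵢ = 389.2×0.385 + 183.1×0.239 + 33.8×0.388 = 206.7173
Σ mᵢcᵢTᵢ = 149.842×55.0 + 43.7609×8.5 + 13.1144×146.7 = 10537
T = 10537 / 206.7173 = 50.97 °C

T_f = 51.0 °C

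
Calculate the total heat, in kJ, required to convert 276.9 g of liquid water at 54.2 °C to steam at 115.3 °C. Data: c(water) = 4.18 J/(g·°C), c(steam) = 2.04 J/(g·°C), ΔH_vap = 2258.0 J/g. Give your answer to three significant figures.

q1 (heat water 54.2→100.0 °C): 276.9 × 4.18 × 45.8 = 53011 J
q2 (vaporize at 100 °C): 276.9 × 2258.0 = 625240 J
q3 (heat steam 100.0→115.3 °C): 276.9 × 2.04 × 15.3 = 8643 J
Total: 53011 + 625240 + 8643 = 686894 J = 687 kJ

q = 687 kJ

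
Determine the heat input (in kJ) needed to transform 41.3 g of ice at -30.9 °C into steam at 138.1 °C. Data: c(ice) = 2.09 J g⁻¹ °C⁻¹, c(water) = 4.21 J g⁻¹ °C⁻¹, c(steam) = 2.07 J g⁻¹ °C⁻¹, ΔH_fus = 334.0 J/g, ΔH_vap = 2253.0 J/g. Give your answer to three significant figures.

q1 (heat ice -30.9→0.0 °C): 41.3 × 2.09 × 30.9 = 2667 J
q2 (melt at 0 °C): 41.3 × 334.0 = 13794 J
q3 (heat water 0.0→100.0 °C): 41.3 × 4.21 × 100.0 = 17387 J
q4 (vaporize at 100 °C): 41.3 × 2253.0 = 93049 J
q5 (heat steam 100.0→138.1 °C): 41.3 × 2.07 × 38.1 = 3257 J
Total: 2667 + 13794 + 17387 + 93049 + 3257 = 130154 J = 130 kJ

q = 130 kJ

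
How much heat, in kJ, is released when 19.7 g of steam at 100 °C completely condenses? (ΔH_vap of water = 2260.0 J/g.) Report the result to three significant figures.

q = 44.5 kJ

q = m × ΔH_vap = 19.7 × 2260.0 = 44520 J = 44.5 kJ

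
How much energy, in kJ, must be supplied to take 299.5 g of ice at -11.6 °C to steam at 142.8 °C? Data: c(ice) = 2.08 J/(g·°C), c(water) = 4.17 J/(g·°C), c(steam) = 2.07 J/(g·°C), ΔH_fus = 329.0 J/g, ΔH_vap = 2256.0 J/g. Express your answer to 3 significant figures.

q = 933 kJ

q1 (heat ice -11.6→0.0 °C): 299.5 × 2.08 × 11.6 = 7226 J
q2 (melt at 0 °C): 299.5 × 329.0 = 98536 J
q3 (heat water 0.0→100.0 °C): 299.5 × 4.17 × 100.0 = 124892 J
q4 (vaporize at 100 °C): 299.5 × 2256.0 = 675672 J
q5 (heat steam 100.0→142.8 °C): 299.5 × 2.07 × 42.8 = 26535 J
Total: 7226 + 98536 + 124892 + 675672 + 26535 = 932861 J = 933 kJ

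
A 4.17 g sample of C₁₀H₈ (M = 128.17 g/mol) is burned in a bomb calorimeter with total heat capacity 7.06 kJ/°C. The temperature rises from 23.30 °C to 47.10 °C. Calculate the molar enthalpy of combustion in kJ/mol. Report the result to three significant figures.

ΔT = 47.10 − 23.30 = 23.80 °C
q_cal = C_cal × ΔT = 7.06 × 23.80 = 168.028 kJ
n = 4.17 / 128.17 = 0.032535 mol
q_rxn = −q_cal = -168.028 kJ
ΔH = -168.028 / 0.032535 = -5164.5 kJ/mol

ΔH = -5160 kJ/mol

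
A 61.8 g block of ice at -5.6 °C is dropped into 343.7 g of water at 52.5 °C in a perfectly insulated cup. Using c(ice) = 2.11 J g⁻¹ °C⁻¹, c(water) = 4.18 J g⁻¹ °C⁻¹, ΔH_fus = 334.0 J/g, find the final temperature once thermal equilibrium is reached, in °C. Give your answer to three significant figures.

Heat to bring ice to 0 °C and melt it: q₁ = 61.8×2.11×5.6 + 61.8×334.0 = 21371 J
Heat the water can supply cooling to 0 °C: 343.7×4.18×52.5 = 75425.0 J > q₁, so all ice melts.
Energy balance: 343.7×4.18×(52.5 − T) = 21371 + 61.8×4.18×(T − 0)
1436.666(52.5 − T) = 21371 + 258.324 T
75425.0 − 21371 = 1694.990 T
T = 54054.0 / 1694.990 = 31.89 °C

T_f = 31.9 °C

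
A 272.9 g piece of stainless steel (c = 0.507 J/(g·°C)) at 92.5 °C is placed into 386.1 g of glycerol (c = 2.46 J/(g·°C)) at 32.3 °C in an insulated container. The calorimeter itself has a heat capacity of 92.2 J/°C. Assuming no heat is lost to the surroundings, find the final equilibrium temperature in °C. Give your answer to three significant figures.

T_f = 39.4 °C

Heat lost by stainless steel = heat gained by glycerol + calorimeter.
(272.9)(0.507)(92.5 − T) = [(386.1)(2.46) + 92.2](T − 32.3)
138.3603 (92.5 − T) = 1042.006 (T − 32.3)
12798 − 138.3603 T = 1042.006 T − 33657
46455 = 1180.3663 T
T = 39.36 °C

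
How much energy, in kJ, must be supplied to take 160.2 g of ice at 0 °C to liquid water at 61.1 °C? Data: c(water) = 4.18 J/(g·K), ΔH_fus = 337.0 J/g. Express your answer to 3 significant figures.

q1 (melt at 0 °C): 160.2 × 337.0 = 53987 J
q2 (heat water 0.0→61.1 °C): 160.2 × 4.18 × 61.1 = 40915 J
Total: 53987 + 40915 = 94902 J = 94.9 kJ

q = 94.9 kJ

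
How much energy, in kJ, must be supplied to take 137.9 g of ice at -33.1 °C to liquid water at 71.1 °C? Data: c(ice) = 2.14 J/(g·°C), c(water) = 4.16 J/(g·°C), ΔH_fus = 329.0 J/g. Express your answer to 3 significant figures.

q1 (heat ice -33.1→0.0 °C): 137.9 × 2.14 × 33.1 = 9768 J
q2 (melt at 0 °C): 137.9 × 329.0 = 45369 J
q3 (heat water 0.0→71.1 °C): 137.9 × 4.16 × 71.1 = 40788 J
Total: 9768 + 45369 + 40788 = 95925 J = 95.9 kJ

q = 95.9 kJ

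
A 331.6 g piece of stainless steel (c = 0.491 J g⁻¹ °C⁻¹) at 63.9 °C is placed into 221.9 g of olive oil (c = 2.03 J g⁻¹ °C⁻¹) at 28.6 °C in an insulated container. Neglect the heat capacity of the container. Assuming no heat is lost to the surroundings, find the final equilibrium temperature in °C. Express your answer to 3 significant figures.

T_f = 38.0 °C

Heat lost by stainless steel = heat gained by olive oil.
(331.6)(0.491)(63.9 − T) = (221.9)(2.03)(T − 28.6)
162.8156 (63.9 − T) = 450.457 (T − 28.6)
10404 − 162.8156 T = 450.457 T − 12883
23287 = 613.2726 T
T = 37.97 °C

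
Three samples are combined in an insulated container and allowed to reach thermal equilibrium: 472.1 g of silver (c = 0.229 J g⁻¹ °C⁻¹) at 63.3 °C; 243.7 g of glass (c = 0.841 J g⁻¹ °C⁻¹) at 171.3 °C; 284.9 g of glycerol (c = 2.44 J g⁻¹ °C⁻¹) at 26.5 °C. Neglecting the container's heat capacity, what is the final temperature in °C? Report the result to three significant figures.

Σ mᵢcᵢ(T − Tᵢ) = 0  ⇒  T = Σ mᵢcᵢTᵢ / Σ mᵢcᵢ
Σ mᵢcᵢ = 472.1×0.229 + 243.7×0.841 + 284.9×2.44 = 1008.2186
Σ mᵢcᵢTᵢ = 108.1109×63.3 + 204.9517×171.3 + 695.156×26.5 = 60373
T = 60373 / 1008.2186 = 59.88 °C

T_f = 59.9 °C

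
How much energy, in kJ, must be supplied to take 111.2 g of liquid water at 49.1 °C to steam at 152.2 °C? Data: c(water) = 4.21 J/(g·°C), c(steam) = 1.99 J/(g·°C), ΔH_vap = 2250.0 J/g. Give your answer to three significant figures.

q = 286 kJ

q1 (heat water 49.1→100.0 °C): 111.2 × 4.21 × 50.9 = 23829 J
q2 (vaporize at 100 °C): 111.2 × 2250.0 = 250200 J
q3 (heat steam 100.0→152.2 °C): 111.2 × 1.99 × 52.2 = 11551 J
Total: 23829 + 250200 + 11551 = 285580 J = 286 kJ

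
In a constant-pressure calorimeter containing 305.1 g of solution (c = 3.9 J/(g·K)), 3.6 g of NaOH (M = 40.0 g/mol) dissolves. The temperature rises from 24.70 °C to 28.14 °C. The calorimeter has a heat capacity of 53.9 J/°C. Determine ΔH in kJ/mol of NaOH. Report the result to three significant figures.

ΔH = -47.5 kJ/mol

|ΔT| = |28.14 − 24.70| = 3.44 °C
|q_surr| = (305.1 × 3.9 + 53.9) × 3.44 = 1243.79 × 3.44 = 4279 J
n(NaOH) = 3.6 / 40.0 = 0.09000 mol
Temperature rose, so q_rxn = −|q_surr| = -4.279 kJ
ΔH = q_rxn / n = -47.54 kJ/mol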